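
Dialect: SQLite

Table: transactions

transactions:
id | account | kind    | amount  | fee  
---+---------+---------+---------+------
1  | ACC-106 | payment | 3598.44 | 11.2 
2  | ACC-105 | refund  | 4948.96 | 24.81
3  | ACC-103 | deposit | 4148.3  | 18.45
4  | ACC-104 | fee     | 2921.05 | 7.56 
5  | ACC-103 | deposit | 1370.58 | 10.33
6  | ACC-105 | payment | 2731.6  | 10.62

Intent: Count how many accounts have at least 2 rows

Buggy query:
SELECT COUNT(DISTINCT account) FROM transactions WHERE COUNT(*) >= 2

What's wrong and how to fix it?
Bug: COUNT(*) cannot appear in WHERE; the per-group count doesn't exist yet

Fix: Use a subquery that GROUPs and filters with HAVING, then count its rows

Corrected query:
SELECT COUNT(*) FROM (SELECT account FROM transactions GROUP BY account HAVING COUNT(*) >= 2)

Result:
COUNT(*)
--------
2       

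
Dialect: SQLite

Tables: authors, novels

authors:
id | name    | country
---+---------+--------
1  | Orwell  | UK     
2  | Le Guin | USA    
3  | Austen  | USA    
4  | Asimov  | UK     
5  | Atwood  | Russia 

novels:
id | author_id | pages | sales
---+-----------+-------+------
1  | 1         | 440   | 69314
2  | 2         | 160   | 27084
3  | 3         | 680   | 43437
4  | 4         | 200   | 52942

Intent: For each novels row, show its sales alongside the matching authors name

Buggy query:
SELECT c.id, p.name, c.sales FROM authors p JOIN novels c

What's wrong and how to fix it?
Bug: Missing join condition: each novels row is matched to all authors rows instead of just its own

Fix: Add ON c.author_id = p.id to the JOIN

Corrected query:
SELECT c.id, p.name, c.sales FROM authors p JOIN novels c ON c.author_id = p.id

Result:
id | name    | sales
---+---------+------
1  | Orwell  | 69314
2  | Le Guin | 27084
3  | Austen  | 43437
4  | Asimov  | 52942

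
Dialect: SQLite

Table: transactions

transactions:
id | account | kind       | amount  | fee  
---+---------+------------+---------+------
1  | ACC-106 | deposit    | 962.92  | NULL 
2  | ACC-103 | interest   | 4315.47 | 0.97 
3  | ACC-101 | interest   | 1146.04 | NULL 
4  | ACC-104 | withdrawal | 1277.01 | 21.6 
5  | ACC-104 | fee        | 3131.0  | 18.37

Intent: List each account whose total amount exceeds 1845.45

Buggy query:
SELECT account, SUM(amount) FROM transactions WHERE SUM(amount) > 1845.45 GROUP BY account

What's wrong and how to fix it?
Bug: SUM(amount) is an aggregate, but WHERE filters rows before aggregation

Fix: Use HAVING (which filters groups after aggregation) instead of WHERE

Corrected query:
SELECT account, SUM(amount) FROM transactions GROUP BY account HAVING SUM(amount) > 1845.45

Result:
account | SUM(amount)
--------+------------
ACC-103 | 4315.47    
ACC-104 | 4408.01    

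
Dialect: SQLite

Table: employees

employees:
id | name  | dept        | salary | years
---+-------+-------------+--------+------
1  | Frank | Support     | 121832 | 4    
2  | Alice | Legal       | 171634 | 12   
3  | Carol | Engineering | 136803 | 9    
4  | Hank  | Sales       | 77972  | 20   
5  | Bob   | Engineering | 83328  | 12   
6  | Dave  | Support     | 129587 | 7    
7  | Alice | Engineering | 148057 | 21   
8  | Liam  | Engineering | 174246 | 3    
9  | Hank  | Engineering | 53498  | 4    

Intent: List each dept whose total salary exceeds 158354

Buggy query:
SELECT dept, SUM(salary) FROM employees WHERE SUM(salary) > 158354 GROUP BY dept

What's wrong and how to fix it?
Bug: Aggregate functions cannot appear in a WHERE clause

Fix: Use HAVING (which filters groups after aggregation) instead of WHERE

Corrected query:
SELECT dept, SUM(salary) FROM employees GROUP BY dept HAVING SUM(salary) > 158354

Result:
dept        | SUM(salary)
------------+------------
Engineering | 595932     
Legal       | 171634     
Support     | 251419     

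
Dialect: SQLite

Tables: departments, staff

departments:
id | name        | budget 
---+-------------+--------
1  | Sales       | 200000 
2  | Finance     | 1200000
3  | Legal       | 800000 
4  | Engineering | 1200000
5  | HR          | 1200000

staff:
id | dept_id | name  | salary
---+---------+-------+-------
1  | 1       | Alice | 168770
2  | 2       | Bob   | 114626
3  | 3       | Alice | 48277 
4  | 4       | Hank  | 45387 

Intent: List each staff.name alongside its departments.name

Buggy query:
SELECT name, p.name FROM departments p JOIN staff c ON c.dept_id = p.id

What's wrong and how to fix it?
Bug: Both tables have a 'name' column; the unqualified reference is ambiguous

Fix: Prefix ambiguous columns with the table alias

Corrected query:
SELECT c.name, p.name FROM departments p JOIN staff c ON c.dept_id = p.id

Result:
name  | name       
------+------------
Alice | Sales      
Bob   | Finance    
Alice | Legal      
Hank  | Engineering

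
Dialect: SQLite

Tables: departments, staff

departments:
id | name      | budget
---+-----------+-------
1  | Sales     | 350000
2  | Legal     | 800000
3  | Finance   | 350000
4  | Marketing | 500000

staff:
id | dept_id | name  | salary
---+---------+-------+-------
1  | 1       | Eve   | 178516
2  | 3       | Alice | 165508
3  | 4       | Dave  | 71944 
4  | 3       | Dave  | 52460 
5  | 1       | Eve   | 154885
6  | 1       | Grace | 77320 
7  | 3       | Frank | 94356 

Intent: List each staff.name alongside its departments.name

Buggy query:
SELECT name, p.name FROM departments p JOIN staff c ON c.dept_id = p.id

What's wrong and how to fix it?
Bug: 'name' exists in both joined tables, so the database can't tell which one is meant

Fix: Prefix ambiguous columns with the table alias

Corrected query:
SELECT c.name, p.name FROM departments p JOIN staff c ON c.dept_id = p.id

Result:
name  | name     
------+----------
Eve   | Sales    
Alice | Finance  
Dave  | Marketing
Dave  | Finance  
Eve   | Sales    
Grace | Sales    
Frank | Finance  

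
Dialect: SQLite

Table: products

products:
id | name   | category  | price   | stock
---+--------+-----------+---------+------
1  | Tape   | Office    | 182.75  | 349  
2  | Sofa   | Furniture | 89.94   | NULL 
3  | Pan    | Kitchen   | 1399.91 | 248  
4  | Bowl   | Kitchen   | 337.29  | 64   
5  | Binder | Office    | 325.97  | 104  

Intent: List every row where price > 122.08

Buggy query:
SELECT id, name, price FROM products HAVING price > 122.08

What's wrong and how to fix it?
Bug: This is a non-aggregate query (no GROUP BY, no aggregates), so in SQLite the HAVING clause is invalid here; a row-level condition belongs in WHERE

Fix: Replace HAVING with WHERE since the condition applies to individual rows

Corrected query:
SELECT id, name, price FROM products WHERE price > 122.08

Result:
id | name   | price  
---+--------+--------
1  | Tape   | 182.75 
3  | Pan    | 1399.91
4  | Bowl   | 337.29 
5  | Binder | 325.97 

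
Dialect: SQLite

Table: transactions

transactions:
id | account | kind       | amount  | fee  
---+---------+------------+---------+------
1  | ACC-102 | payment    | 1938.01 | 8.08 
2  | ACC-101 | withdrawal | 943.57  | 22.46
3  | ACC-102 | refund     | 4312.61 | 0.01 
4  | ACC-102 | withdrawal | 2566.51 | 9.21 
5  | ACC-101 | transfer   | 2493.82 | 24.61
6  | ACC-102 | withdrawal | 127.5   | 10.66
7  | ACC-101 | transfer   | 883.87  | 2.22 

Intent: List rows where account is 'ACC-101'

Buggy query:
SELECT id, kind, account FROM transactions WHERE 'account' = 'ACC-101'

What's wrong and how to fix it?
Bug: 'account' in single quotes is a string literal, not the column; the comparison is literal-vs-literal and never true

Fix: Reference the column as account without single quotes

Corrected query:
SELECT id, kind, account FROM transactions WHERE account = 'ACC-101'

Result:
id | kind       | account
---+------------+--------
2  | withdrawal | ACC-101
5  | transfer   | ACC-101
7  | transfer   | ACC-101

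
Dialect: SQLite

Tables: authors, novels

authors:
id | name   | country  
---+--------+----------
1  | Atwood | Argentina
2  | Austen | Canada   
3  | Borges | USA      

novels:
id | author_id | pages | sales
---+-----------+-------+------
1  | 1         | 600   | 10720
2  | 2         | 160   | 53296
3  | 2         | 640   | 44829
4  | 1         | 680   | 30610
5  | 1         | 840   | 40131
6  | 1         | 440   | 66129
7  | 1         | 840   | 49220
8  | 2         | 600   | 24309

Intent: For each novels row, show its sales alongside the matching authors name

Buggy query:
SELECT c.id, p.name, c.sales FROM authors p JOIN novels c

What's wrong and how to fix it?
Bug: JOIN with no ON clause produces a cartesian product; every novels row pairs with every authors row

Fix: Specify the join condition linking the foreign key to the parent id

Corrected query:
SELECT c.id, p.name, c.sales FROM authors p JOIN novels c ON c.author_id = p.id

Result:
id | name   | sales
---+--------+------
1  | Atwood | 10720
2  | Austen | 53296
3  | Austen | 44829
4  | Atwood | 30610
5  | Atwood | 40131
6  | Atwood | 66129
7  | Atwood | 49220
8  | Austen | 24309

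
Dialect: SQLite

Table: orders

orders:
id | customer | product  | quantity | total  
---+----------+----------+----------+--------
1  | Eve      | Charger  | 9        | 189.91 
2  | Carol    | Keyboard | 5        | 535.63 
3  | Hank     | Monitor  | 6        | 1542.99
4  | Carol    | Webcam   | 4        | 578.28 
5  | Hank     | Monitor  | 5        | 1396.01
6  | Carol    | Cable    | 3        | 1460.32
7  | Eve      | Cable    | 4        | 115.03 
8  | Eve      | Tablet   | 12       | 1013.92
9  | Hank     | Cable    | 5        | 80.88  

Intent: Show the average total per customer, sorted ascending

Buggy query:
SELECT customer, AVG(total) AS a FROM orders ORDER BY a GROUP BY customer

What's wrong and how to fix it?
Bug: ORDER BY appears before GROUP BY; SQL clause order requires GROUP BY first

Fix: Move ORDER BY to the end, after GROUP BY

Corrected query:
SELECT customer, AVG(total) AS a FROM orders GROUP BY customer ORDER BY a

Result:
customer | a          
---------+------------
Eve      | 439.62     
Carol    | 858.076667 
Hank     | 1006.626667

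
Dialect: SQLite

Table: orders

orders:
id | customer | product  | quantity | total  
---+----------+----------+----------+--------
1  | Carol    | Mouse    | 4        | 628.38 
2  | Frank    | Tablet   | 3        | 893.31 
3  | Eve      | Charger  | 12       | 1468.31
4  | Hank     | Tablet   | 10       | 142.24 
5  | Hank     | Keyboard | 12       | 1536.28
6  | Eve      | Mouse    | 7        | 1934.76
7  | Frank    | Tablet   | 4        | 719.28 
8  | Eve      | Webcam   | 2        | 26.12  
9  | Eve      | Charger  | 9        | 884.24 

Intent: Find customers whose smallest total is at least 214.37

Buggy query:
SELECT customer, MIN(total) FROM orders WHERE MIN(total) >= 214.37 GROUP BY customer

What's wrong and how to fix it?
Bug: Aggregates like MIN are computed per group after WHERE runs

Fix: Use HAVING for the per-group MIN condition

Corrected query:
SELECT customer, MIN(total) FROM orders GROUP BY customer HAVING MIN(total) >= 214.37

Result:
customer | MIN(total)
---------+-----------
Carol    | 628.38    
Frank    | 719.28    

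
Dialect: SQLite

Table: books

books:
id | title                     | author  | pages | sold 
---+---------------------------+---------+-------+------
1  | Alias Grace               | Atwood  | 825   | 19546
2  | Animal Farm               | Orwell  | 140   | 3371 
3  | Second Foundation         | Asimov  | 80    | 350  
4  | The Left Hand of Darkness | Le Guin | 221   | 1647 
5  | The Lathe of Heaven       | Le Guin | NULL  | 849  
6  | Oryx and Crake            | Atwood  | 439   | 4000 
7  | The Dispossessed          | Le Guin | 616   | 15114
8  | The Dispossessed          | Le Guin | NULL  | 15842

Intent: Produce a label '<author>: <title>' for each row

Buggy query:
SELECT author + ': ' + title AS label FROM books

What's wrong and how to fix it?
Bug: '+' is numeric addition; on text columns SQLite converts them to 0 instead of concatenating

Fix: Replace + with || to concatenate text

Corrected query:
SELECT author || ': ' || title AS label FROM books

Result:
label                             
----------------------------------
Atwood: Alias Grace               
Orwell: Animal Farm               
Asimov: Second Foundation         
Le Guin: The Left Hand of Darkness
Le Guin: The Lathe of Heaven      
Atwood: Oryx and Crake            
Le Guin: The Dispossessed         
Le Guin: The Dispossessed         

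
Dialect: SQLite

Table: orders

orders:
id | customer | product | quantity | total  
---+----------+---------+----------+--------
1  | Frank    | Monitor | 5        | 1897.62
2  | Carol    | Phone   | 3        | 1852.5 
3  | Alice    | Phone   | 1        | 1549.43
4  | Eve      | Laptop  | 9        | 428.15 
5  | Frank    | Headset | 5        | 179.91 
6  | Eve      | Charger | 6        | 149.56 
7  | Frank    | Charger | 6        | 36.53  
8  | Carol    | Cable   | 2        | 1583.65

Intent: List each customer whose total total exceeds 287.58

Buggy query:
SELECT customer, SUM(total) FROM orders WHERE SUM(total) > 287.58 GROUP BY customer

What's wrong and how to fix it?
Bug: Aggregate functions cannot appear in a WHERE clause

Fix: Move the aggregate condition to a HAVING clause

Corrected query:
SELECT customer, SUM(total) FROM orders GROUP BY customer HAVING SUM(total) > 287.58

Result:
customer | SUM(total)
---------+-----------
Alice    | 1549.43   
Carol    | 3436.15   
Eve      | 577.71    
Frank    | 2114.06   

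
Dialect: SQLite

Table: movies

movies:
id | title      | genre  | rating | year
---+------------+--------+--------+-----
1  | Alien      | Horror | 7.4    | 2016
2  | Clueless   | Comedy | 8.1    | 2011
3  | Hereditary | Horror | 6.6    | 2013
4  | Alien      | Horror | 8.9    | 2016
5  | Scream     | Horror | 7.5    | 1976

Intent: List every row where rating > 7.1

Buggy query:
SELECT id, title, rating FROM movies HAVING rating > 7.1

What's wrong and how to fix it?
Bug: HAVING filters the output of aggregation, but this query has no GROUP BY and no aggregate functions, so SQLite rejects it (HAVING clause on a non-aggregate query); the condition here is per row

Fix: Replace HAVING with WHERE since the condition applies to individual rows

Corrected query:
SELECT id, title, rating FROM movies WHERE rating > 7.1

Result:
id | title    | rating
---+----------+-------
1  | Alien    | 7.4   
2  | Clueless | 8.1   
4  | Alien    | 8.9   
5  | Scream   | 7.5   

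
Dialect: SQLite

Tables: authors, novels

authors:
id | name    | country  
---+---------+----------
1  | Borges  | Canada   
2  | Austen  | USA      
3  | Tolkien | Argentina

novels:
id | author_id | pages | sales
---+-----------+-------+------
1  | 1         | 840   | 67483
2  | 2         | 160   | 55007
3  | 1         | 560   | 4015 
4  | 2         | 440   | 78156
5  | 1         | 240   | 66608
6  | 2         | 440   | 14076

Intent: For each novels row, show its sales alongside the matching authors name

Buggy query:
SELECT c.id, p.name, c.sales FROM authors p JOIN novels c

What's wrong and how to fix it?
Bug: JOIN with no ON clause produces a cartesian product; every novels row pairs with every authors row

Fix: Add ON c.author_id = p.id to the JOIN

Corrected query:
SELECT c.id, p.name, c.sales FROM authors p JOIN novels c ON c.author_id = p.id

Result:
id | name   | sales
---+--------+------
1  | Borges | 67483
2  | Austen | 55007
3  | Borges | 4015 
4  | Austen | 78156
5  | Borges | 66608
6  | Austen | 14076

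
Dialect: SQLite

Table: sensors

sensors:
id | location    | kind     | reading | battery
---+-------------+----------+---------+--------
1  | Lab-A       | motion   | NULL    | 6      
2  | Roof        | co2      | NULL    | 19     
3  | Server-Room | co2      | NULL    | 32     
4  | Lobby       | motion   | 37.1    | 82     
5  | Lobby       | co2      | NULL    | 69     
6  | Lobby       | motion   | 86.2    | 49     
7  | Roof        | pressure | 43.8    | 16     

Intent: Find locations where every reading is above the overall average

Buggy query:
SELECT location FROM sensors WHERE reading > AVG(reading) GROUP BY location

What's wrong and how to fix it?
Bug: AVG() is an aggregate; it can't sit directly in WHERE

Fix: Compute the overall average in a scalar subquery and compare each group's MIN against it in HAVING

Corrected query:
SELECT location FROM sensors GROUP BY location HAVING MIN(reading) > (SELECT AVG(reading) FROM sensors)

Result:
(no rows)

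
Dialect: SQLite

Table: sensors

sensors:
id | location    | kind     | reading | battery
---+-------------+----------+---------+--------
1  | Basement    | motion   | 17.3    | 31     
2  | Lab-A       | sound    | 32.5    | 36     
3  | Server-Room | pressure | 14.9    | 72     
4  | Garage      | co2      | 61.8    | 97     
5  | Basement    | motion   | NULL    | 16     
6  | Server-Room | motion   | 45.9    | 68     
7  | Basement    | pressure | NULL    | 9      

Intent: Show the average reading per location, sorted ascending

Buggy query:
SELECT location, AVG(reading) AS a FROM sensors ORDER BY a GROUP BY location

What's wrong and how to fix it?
Bug: GROUP BY must precede ORDER BY

Fix: Move ORDER BY to the end, after GROUP BY

Corrected query:
SELECT location, AVG(reading) AS a FROM sensors GROUP BY location ORDER BY a

Result:
location    | a   
------------+-----
Basement    | 17.3
Server-Room | 30.4
Lab-A       | 32.5
Garage      | 61.8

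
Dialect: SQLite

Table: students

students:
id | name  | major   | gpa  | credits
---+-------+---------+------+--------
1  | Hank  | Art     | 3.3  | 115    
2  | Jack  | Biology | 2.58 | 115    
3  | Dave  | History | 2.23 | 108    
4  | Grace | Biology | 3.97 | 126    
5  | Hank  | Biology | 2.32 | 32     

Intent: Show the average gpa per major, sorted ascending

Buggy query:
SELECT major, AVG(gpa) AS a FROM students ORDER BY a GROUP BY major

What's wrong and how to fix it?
Bug: ORDER BY appears before GROUP BY; SQL clause order requires GROUP BY first

Fix: Reorder: SELECT … FROM … GROUP BY … ORDER BY …

Corrected query:
SELECT major, AVG(gpa) AS a FROM students GROUP BY major ORDER BY a

Result:
major   | a       
--------+---------
History | 2.23    
Biology | 2.956667
Art     | 3.3     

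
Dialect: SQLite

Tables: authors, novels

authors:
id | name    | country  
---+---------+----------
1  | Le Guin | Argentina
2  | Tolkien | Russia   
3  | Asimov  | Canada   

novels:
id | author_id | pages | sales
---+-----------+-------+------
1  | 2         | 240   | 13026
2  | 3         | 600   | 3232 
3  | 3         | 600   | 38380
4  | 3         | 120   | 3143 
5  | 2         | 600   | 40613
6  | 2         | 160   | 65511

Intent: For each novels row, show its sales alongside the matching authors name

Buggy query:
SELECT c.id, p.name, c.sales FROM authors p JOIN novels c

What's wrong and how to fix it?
Bug: JOIN with no ON clause produces a cartesian product; every novels row pairs with every authors row

Fix: Add ON c.author_id = p.id to the JOIN

Corrected query:
SELECT c.id, p.name, c.sales FROM authors p JOIN novels c ON c.author_id = p.id

Result:
id | name    | sales
---+---------+------
1  | Tolkien | 13026
2  | Asimov  | 3232 
3  | Asimov  | 38380
4  | Asimov  | 3143 
5  | Tolkien | 40613
6  | Tolkien | 65511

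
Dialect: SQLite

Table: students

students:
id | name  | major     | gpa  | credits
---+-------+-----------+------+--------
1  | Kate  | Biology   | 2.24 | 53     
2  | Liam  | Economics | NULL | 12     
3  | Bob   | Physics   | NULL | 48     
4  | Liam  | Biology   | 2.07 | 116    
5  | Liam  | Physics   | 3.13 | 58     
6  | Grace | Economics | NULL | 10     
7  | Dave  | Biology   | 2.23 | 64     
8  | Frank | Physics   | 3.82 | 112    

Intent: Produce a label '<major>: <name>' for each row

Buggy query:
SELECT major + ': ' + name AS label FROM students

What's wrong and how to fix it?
Bug: SQLite uses || for string concatenation; + coerces text to numbers (yielding 0)

Fix: Replace + with || to concatenate text

Corrected query:
SELECT major || ': ' || name AS label FROM students

Result:
label           
----------------
Biology: Kate   
Economics: Liam 
Physics: Bob    
Biology: Liam   
Physics: Liam   
Economics: Grace
Biology: Dave   
Physics: Frank  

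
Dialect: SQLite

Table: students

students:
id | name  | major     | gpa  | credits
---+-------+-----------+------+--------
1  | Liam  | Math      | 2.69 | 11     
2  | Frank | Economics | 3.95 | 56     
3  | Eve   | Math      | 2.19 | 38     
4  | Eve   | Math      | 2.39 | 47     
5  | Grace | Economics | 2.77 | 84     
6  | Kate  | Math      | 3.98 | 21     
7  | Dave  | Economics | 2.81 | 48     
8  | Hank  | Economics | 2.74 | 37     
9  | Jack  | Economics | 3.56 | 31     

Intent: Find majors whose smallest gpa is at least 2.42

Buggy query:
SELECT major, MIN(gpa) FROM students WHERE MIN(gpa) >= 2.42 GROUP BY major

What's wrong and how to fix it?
Bug: Aggregates like MIN are computed per group after WHERE runs

Fix: Replace WHERE with HAVING after the GROUP BY

Corrected query:
SELECT major, MIN(gpa) FROM students GROUP BY major HAVING MIN(gpa) >= 2.42

Result:
major     | MIN(gpa)
----------+---------
Economics | 2.74    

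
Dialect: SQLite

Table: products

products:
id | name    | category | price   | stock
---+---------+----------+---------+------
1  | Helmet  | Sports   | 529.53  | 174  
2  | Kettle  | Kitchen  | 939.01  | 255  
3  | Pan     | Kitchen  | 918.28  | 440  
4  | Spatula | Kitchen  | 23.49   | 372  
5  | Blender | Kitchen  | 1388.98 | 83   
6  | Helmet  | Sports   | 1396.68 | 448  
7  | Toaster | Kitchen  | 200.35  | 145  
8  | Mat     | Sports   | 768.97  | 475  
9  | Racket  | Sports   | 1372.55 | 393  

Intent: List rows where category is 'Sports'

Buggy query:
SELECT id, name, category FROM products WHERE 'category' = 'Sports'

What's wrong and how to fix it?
Bug: 'category' in single quotes is a string literal, not the column; the comparison is literal-vs-literal and never true

Fix: Reference the column as category without single quotes

Corrected query:
SELECT id, name, category FROM products WHERE category = 'Sports'

Result:
id | name   | category
---+--------+---------
1  | Helmet | Sports  
6  | Helmet | Sports  
8  | Mat    | Sports  
9  | Racket | Sports  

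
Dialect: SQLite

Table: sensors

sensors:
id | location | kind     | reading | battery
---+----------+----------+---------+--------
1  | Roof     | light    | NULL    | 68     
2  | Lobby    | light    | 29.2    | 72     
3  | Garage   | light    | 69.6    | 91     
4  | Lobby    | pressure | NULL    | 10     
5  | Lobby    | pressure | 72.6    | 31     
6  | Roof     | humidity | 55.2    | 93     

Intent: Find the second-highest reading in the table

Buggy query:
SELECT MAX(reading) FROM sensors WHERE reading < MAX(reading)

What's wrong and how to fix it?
Bug: MAX(reading) on the right of the comparison is an aggregate-in-WHERE error

Fix: Put the inner MAX in a scalar subquery

Corrected query:
SELECT MAX(reading) FROM sensors WHERE reading < (SELECT MAX(reading) FROM sensors)

Result:
MAX(reading)
------------
69.6        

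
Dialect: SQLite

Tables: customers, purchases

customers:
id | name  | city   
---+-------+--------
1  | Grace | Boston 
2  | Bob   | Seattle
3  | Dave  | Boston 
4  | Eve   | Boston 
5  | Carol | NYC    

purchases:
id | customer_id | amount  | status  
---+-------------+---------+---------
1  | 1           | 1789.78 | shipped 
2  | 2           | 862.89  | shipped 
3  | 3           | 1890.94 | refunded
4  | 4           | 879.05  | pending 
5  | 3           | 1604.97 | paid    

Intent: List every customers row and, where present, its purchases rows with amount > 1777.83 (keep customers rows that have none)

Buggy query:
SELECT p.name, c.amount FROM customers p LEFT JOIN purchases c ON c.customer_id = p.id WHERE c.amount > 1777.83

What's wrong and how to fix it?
Bug: Filtering c.amount in WHERE discards the NULL rows produced by LEFT JOIN, turning it into an inner join

Fix: Move the right-table condition into the ON clause so unmatched parents are kept

Corrected query:
SELECT p.name, c.amount FROM customers p LEFT JOIN purchases c ON c.customer_id = p.id AND c.amount > 1777.83

Result:
name  | amount 
------+--------
Grace | 1789.78
Bob   | NULL   
Dave  | 1890.94
Eve   | NULL   
Carol | NULL   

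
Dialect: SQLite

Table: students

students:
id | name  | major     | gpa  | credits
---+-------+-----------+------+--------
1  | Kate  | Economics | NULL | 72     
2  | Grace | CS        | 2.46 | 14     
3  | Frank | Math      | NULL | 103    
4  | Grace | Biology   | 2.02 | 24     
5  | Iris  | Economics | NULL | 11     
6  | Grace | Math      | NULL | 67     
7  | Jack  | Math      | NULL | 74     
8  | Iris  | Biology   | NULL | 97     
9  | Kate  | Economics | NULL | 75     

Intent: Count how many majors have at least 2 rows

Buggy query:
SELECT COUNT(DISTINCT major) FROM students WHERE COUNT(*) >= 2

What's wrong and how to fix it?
Bug: WHERE filters individual rows, not groups, so a group-level COUNT is invalid there

Fix: Group first with HAVING COUNT(*) >= 2, then COUNT the resulting groups

Corrected query:
SELECT COUNT(*) FROM (SELECT major FROM students GROUP BY major HAVING COUNT(*) >= 2)

Result:
COUNT(*)
--------
3       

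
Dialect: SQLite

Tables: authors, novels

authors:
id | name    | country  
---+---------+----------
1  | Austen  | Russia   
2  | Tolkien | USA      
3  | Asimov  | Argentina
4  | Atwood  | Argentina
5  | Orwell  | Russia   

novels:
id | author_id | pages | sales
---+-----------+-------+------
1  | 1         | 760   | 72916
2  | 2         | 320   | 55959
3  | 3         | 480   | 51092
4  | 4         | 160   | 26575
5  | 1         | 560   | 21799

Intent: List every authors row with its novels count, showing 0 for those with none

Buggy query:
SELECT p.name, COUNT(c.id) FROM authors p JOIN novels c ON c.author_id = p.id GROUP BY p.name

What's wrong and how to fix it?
Bug: An inner join excludes parents with zero children

Fix: Use LEFT JOIN so parents without children still appear (COUNT(c.id) gives 0)

Corrected query:
SELECT p.name, COUNT(c.id) FROM authors p LEFT JOIN novels c ON c.author_id = p.id GROUP BY p.name

Result:
name    | COUNT(c.id)
--------+------------
Asimov  | 1          
Atwood  | 1          
Austen  | 2          
Orwell  | 0          
Tolkien | 1          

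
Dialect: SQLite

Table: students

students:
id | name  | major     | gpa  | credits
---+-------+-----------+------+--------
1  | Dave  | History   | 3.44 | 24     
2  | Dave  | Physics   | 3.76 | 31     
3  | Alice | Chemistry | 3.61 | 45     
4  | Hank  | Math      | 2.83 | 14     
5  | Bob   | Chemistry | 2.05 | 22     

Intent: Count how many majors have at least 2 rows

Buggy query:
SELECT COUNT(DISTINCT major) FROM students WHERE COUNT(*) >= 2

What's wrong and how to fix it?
Bug: COUNT(*) cannot appear in WHERE; the per-group count doesn't exist yet

Fix: Group first with HAVING COUNT(*) >= 2, then COUNT the resulting groups

Corrected query:
SELECT COUNT(*) FROM (SELECT major FROM students GROUP BY major HAVING COUNT(*) >= 2)

Result:
COUNT(*)
--------
1       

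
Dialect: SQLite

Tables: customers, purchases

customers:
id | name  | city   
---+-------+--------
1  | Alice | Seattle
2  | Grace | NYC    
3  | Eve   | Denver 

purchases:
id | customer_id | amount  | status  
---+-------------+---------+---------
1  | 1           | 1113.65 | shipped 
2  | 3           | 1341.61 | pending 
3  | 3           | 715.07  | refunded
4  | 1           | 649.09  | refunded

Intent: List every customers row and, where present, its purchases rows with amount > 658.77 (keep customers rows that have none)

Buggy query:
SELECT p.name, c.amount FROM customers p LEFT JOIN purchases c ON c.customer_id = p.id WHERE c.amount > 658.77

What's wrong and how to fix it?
Bug: A WHERE condition on the right-hand table after LEFT JOIN drops unmatched parents

Fix: Put 'c.amount > 658.77' in the JOIN's ON clause instead of WHERE

Corrected query:
SELECT p.name, c.amount FROM customers p LEFT JOIN purchases c ON c.customer_id = p.id AND c.amount > 658.77

Result:
name  | amount 
------+--------
Alice | 1113.65
Grace | NULL   
Eve   | 715.07 
Eve   | 1341.61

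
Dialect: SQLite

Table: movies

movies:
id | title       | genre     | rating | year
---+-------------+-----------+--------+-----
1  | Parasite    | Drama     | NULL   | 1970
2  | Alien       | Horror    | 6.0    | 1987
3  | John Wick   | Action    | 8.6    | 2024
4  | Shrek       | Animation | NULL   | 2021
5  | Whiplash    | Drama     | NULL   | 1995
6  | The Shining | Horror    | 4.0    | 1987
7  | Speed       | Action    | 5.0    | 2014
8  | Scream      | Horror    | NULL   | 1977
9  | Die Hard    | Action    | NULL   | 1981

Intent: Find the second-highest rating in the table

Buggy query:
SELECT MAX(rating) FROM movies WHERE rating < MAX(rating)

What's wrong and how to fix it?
Bug: The inner MAX is an aggregate inside WHERE, which is not allowed

Fix: Put the inner MAX in a scalar subquery

Corrected query:
SELECT MAX(rating) FROM movies WHERE rating < (SELECT MAX(rating) FROM movies)

Result:
MAX(rating)
-----------
6          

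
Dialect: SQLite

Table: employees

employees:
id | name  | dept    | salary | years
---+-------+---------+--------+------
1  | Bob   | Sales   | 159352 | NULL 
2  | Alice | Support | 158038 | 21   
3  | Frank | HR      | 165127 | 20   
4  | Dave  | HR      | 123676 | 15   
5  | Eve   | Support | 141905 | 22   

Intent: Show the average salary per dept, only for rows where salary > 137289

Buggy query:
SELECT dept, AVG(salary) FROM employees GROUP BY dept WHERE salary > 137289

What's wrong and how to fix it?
Bug: Row-level WHERE must come before GROUP BY in the clause order

Fix: Place WHERE between FROM and GROUP BY

Corrected query:
SELECT dept, AVG(salary) FROM employees WHERE salary > 137289 GROUP BY dept

Result:
dept    | AVG(salary)
--------+------------
HR      | 165127     
Sales   | 159352     
Support | 149971.5   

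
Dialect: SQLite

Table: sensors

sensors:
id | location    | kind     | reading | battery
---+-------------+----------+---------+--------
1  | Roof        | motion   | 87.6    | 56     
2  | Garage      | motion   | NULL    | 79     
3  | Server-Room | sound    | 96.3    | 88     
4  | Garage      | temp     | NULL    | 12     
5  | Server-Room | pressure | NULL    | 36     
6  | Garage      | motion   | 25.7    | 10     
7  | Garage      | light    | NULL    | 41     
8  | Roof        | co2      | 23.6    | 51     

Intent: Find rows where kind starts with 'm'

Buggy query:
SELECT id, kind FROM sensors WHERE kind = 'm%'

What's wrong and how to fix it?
Bug: Wildcards only work with LIKE; '=' treats '%' as a literal character

Fix: Use LIKE for wildcard pattern matching

Corrected query:
SELECT id, kind FROM sensors WHERE kind LIKE 'm%'

Result:
id | kind  
---+-------
1  | motion
2  | motion
6  | motion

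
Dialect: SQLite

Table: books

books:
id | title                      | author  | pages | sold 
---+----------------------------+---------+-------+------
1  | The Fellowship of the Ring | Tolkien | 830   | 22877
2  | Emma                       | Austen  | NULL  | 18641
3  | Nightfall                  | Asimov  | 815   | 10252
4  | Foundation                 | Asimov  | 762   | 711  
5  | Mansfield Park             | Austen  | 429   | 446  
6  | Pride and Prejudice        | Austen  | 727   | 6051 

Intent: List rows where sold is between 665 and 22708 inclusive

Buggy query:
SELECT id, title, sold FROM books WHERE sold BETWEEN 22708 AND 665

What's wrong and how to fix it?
Bug: The bounds are reversed; BETWEEN a AND b requires a <= b to match anything

Fix: Swap the bounds so the smaller value comes first

Corrected query:
SELECT id, title, sold FROM books WHERE sold BETWEEN 665 AND 22708

Result:
id | title               | sold 
---+---------------------+------
2  | Emma                | 18641
3  | Nightfall           | 10252
4  | Foundation          | 711  
6  | Pride and Prejudice | 6051 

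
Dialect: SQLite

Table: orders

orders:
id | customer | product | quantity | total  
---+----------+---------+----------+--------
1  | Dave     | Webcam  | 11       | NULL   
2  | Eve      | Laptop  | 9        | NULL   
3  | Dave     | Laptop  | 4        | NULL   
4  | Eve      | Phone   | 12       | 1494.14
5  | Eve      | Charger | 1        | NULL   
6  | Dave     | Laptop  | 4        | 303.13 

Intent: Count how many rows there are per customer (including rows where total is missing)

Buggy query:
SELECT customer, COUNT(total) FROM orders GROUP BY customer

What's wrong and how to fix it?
Bug: COUNT(total) skips NULLs, so groups with missing total are undercounted

Fix: Replace COUNT(total) with COUNT(*)

Corrected query:
SELECT customer, COUNT(*) FROM orders GROUP BY customer

Result:
customer | COUNT(*)
---------+---------
Dave     | 3       
Eve      | 3       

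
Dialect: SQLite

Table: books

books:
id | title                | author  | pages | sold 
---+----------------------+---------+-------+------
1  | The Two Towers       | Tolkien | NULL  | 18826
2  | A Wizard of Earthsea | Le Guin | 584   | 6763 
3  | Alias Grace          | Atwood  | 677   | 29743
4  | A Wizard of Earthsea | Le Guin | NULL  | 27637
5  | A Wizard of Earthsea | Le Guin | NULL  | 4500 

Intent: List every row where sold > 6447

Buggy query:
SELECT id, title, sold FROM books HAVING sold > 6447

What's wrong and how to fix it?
Bug: This is a non-aggregate query (no GROUP BY, no aggregates), so in SQLite the HAVING clause is invalid here; a row-level condition belongs in WHERE

Fix: Use WHERE for row-level filtering

Corrected query:
SELECT id, title, sold FROM books WHERE sold > 6447

Result:
id | title                | sold 
---+----------------------+------
1  | The Two Towers       | 18826
2  | A Wizard of Earthsea | 6763 
3  | Alias Grace          | 29743
4  | A Wizard of Earthsea | 27637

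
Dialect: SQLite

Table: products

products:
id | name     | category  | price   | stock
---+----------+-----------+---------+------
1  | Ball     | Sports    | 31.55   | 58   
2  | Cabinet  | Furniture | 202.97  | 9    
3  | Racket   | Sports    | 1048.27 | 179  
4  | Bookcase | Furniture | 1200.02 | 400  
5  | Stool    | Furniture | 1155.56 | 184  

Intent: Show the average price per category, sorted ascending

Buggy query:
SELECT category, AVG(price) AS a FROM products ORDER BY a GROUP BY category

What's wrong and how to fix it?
Bug: ORDER BY appears before GROUP BY; SQL clause order requires GROUP BY first

Fix: Move ORDER BY to the end, after GROUP BY

Corrected query:
SELECT category, AVG(price) AS a FROM products GROUP BY category ORDER BY a

Result:
category  | a     
----------+-------
Sports    | 539.91
Furniture | 852.85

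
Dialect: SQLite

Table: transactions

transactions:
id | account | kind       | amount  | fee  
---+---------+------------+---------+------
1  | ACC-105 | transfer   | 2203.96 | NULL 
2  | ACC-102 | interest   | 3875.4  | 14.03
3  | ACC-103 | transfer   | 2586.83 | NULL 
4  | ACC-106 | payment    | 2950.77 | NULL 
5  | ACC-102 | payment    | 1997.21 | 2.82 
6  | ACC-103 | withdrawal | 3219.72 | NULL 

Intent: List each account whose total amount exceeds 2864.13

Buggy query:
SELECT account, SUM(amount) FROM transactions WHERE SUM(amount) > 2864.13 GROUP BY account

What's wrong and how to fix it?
Bug: SUM(amount) is an aggregate, but WHERE filters rows before aggregation

Fix: Use HAVING (which filters groups after aggregation) instead of WHERE

Corrected query:
SELECT account, SUM(amount) FROM transactions GROUP BY account HAVING SUM(amount) > 2864.13

Result:
account | SUM(amount)
--------+------------
ACC-102 | 5872.61    
ACC-103 | 5806.55    
ACC-106 | 2950.77    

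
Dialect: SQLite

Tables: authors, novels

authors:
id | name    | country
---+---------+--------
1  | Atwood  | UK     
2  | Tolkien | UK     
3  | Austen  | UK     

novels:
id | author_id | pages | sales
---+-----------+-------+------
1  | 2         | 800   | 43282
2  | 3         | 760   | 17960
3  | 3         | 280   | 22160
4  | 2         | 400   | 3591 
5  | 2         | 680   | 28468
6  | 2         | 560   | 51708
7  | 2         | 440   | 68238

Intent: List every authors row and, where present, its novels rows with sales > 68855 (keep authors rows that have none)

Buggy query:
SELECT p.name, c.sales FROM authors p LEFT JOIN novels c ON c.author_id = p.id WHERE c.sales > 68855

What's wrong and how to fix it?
Bug: Filtering c.sales in WHERE discards the NULL rows produced by LEFT JOIN, turning it into an inner join

Fix: Put 'c.sales > 68855' in the JOIN's ON clause instead of WHERE

Corrected query:
SELECT p.name, c.sales FROM authors p LEFT JOIN novels c ON c.author_id = p.id AND c.sales > 68855

Result:
name    | sales
--------+------
Atwood  | NULL 
Tolkien | NULL 
Austen  | NULL 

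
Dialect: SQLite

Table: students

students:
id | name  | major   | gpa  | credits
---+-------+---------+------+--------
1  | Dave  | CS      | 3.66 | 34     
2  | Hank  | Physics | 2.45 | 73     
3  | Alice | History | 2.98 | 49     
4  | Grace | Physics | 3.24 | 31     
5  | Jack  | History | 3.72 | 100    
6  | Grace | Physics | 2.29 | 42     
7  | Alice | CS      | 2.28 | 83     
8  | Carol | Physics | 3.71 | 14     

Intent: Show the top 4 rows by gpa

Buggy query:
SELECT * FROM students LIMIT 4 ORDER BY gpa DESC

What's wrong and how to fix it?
Bug: ORDER BY cannot follow LIMIT; LIMIT is the final clause

Fix: Swap the clauses: ORDER BY first, then LIMIT

Corrected query:
SELECT * FROM students ORDER BY gpa DESC LIMIT 4

Result:
id | name  | major   | gpa  | credits
---+-------+---------+------+--------
5  | Jack  | History | 3.72 | 100    
8  | Carol | Physics | 3.71 | 14     
1  | Dave  | CS      | 3.66 | 34     
4  | Grace | Physics | 3.24 | 31     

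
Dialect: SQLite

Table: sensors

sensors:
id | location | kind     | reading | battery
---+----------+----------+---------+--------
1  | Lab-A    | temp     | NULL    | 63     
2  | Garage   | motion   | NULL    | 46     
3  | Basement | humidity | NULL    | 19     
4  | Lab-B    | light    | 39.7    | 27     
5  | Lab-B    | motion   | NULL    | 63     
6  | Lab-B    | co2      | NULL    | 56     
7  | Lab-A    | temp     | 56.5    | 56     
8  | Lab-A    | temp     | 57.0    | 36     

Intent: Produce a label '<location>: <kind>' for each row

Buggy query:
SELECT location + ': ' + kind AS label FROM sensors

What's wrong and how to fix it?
Bug: SQLite uses || for string concatenation; + coerces text to numbers (yielding 0)

Fix: Use the || operator for string concatenation

Corrected query:
SELECT location || ': ' || kind AS label FROM sensors

Result:
label             
------------------
Lab-A: temp       
Garage: motion    
Basement: humidity
Lab-B: light      
Lab-B: motion     
Lab-B: co2        
Lab-A: temp       
Lab-A: temp       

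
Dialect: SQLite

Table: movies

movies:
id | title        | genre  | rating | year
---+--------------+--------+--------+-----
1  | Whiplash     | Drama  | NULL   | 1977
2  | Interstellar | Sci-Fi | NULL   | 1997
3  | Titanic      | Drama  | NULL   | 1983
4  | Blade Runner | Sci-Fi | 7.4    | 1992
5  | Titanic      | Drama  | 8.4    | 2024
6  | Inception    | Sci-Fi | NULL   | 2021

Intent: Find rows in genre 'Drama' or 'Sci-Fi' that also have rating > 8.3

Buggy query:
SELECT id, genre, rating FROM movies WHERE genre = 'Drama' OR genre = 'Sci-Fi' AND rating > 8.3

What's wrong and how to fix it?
Bug: AND binds tighter than OR, so this parses as genre = 'Drama' OR (genre = 'Sci-Fi' AND rating > 8.3)

Fix: Add parentheses around the OR so the AND applies to both alternatives

Corrected query:
SELECT id, genre, rating FROM movies WHERE (genre = 'Drama' OR genre = 'Sci-Fi') AND rating > 8.3

Result:
id | genre | rating
---+-------+-------
5  | Drama | 8.4   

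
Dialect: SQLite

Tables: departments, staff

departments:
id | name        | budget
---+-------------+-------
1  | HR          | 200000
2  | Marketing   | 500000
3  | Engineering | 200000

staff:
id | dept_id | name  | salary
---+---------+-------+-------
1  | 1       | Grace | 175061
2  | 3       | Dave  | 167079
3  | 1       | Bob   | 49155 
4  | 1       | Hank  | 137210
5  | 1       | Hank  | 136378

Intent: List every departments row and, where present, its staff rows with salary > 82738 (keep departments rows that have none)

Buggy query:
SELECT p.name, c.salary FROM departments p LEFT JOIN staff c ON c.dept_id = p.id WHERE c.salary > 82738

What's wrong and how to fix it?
Bug: Filtering c.salary in WHERE discards the NULL rows produced by LEFT JOIN, turning it into an inner join

Fix: Put 'c.salary > 82738' in the JOIN's ON clause instead of WHERE

Corrected query:
SELECT p.name, c.salary FROM departments p LEFT JOIN staff c ON c.dept_id = p.id AND c.salary > 82738

Result:
name        | salary
------------+-------
HR          | 136378
HR          | 137210
HR          | 175061
Marketing   | NULL  
Engineering | 167079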